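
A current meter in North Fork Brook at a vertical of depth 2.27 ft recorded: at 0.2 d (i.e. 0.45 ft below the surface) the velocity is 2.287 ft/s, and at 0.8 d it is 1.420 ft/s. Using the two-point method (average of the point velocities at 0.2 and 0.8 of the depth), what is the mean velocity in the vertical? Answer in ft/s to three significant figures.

v̄ = (2.287 + 1.420) / 2 = 1.854 ft/s

1.85 ft/s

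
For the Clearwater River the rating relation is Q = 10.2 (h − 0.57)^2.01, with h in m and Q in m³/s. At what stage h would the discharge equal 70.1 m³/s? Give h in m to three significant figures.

3.18 m

h − h₀ = (Q/C)^(1/b) = (70.1/10.2)^(1/2.01) = 2.609 m
h = 0.57 + 2.609 = 3.179 m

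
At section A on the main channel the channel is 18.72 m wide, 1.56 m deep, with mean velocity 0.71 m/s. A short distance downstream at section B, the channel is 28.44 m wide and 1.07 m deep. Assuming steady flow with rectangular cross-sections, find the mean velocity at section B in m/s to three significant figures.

Q = A₁V₁ = (18.72×1.56) × 0.71 = 20.73 m³/s
A₂ = 28.44 × 1.07 = 30.43 m²
V₂ = Q/A₂ = 20.73/30.43 = 0.6814 m/s

0.681 m/s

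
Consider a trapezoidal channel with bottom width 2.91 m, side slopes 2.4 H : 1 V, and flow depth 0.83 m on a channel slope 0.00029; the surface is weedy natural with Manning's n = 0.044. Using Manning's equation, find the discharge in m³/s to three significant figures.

1.07 m³/s

A = (b + z·y)·y = (2.91 + 2.4×0.83)×0.83 = 4.069 m²
P = b + 2y√(1+z²) = 2.91 + 2×0.83×√(1+2.4²) = 7.226 m
R = A/P = 4.069/7.226 = 0.5631 m
Q = (1/n)·A·R^(2/3)·S^(1/2) = (1/0.044) × 4.069 × 0.5631^(2/3) × 0.00029^(1/2) = 1.074 m³/s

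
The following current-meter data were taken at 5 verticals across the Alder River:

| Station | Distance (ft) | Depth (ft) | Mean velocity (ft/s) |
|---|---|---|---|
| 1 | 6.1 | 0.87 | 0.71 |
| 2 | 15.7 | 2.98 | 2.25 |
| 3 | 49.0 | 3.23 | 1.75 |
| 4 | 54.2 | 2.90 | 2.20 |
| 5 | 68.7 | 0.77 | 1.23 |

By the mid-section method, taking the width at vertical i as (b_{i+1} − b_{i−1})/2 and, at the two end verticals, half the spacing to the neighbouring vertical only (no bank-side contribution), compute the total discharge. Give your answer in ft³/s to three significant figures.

w_1 = (15.7 − 6.1)/2 = 4.8 ft; q_1 = 0.71 × 0.87 × 4.8 = 2.965 ft³/s
w_2 = (49.0 − 6.1)/2 = 21.45 ft; q_2 = 2.25 × 2.98 × 21.45 = 143.8 ft³/s
w_3 = (54.2 − 15.7)/2 = 19.25 ft; q_3 = 1.75 × 3.23 × 19.25 = 108.8 ft³/s
w_4 = (68.7 − 49.0)/2 = 9.85 ft; q_4 = 2.20 × 2.90 × 9.85 = 62.84 ft³/s
w_5 = (68.7 − 54.2)/2 = 7.25 ft; q_5 = 1.23 × 0.77 × 7.25 = 6.866 ft³/s
Q = Σ qᵢ = 325.3 ft³/s

325 ft³/s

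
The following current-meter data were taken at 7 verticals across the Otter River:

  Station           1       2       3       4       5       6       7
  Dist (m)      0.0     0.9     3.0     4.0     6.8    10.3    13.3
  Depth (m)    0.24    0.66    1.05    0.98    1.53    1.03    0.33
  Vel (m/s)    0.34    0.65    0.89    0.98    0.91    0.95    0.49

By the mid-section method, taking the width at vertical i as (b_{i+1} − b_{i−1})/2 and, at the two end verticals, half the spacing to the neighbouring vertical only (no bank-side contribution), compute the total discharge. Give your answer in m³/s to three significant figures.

11.8 m³/s

w_1 = (0.9 − 0.0)/2 = 0.45 m; q_1 = 0.34 × 0.24 × 0.45 = 0.03672 m³/s
w_2 = (3.0 − 0.0)/2 = 1.5 m; q_2 = 0.65 × 0.66 × 1.5 = 0.6435 m³/s
w_3 = (4.0 − 0.9)/2 = 1.55 m; q_3 = 0.89 × 1.05 × 1.55 = 1.448 m³/s
w_4 = (6.8 − 3.0)/2 = 1.9 m; q_4 = 0.98 × 0.98 × 1.9 = 1.825 m³/s
w_5 = (10.3 − 4.0)/2 = 3.15 m; q_5 = 0.91 × 1.53 × 3.15 = 4.386 m³/s
w_6 = (13.3 − 6.8)/2 = 3.25 m; q_6 = 0.95 × 1.03 × 3.25 = 3.180 m³/s
w_7 = (13.3 − 10.3)/2 = 1.5 m; q_7 = 0.49 × 0.33 × 1.5 = 0.2426 m³/s
Q = Σ qᵢ = 11.76 m³/s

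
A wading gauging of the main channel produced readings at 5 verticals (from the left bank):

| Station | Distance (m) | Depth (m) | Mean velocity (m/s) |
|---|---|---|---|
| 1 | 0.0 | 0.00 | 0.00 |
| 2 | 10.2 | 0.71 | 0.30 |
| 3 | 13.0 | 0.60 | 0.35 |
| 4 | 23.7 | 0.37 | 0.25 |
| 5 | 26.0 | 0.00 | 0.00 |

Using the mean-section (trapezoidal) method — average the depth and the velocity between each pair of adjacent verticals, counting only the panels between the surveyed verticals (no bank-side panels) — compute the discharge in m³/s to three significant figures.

Panel 1-2: Δb = 10.2 m, d̄ = (0.00+0.71)/2 = 0.355, v̄ = (0.00+0.30)/2 = 0.15 → q = 10.2×0.355×0.15 = 0.5432 m³/s
Panel 2-3: Δb = 2.8 m, d̄ = (0.71+0.60)/2 = 0.655, v̄ = (0.30+0.35)/2 = 0.325 → q = 2.8×0.655×0.325 = 0.5961 m³/s
Panel 3-4: Δb = 10.7 m, d̄ = (0.60+0.37)/2 = 0.485, v̄ = (0.35+0.25)/2 = 0.3 → q = 10.7×0.485×0.3 = 1.557 m³/s
Panel 4-5: Δb = 2.3 m, d̄ = (0.37+0.00)/2 = 0.185, v̄ = (0.25+0.00)/2 = 0.125 → q = 2.3×0.185×0.125 = 0.05319 m³/s
Q = Σ q = 2.749 m³/s

2.75 m³/s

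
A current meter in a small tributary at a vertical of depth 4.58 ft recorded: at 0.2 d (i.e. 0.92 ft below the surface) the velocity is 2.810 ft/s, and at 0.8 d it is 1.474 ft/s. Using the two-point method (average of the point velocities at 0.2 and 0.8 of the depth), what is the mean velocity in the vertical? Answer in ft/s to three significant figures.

v̄ = (2.810 + 1.474) / 2 = 2.142 ft/s

2.14 ft/s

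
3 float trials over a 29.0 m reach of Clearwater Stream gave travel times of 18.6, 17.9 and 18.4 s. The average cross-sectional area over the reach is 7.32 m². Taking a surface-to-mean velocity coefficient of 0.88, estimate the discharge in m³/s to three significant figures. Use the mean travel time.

10.2 m³/s

t̄ = (18.6 + 17.9 + 18.4) / 3 = 18.3 s
v_surface = L / t̄ = 29.0 / 18.3 = 1.585 m/s
v_mean = 0.88 × 1.585 = 1.395 m/s
Q = A × v_mean = 7.32 × 1.395 = 10.21 m³/s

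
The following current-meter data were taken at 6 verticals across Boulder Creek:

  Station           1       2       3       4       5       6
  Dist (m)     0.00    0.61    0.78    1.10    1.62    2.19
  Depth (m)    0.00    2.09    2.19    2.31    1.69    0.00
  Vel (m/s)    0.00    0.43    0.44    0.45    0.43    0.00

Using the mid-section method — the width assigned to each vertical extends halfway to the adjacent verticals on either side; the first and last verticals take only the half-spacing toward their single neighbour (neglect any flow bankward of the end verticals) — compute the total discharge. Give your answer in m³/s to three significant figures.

1.42 m³/s

w_2 = (0.78 − 0.00)/2 = 0.39 m; q_2 = 0.43 × 2.09 × 0.39 = 0.3505 m³/s
w_3 = (1.10 − 0.61)/2 = 0.245 m; q_3 = 0.44 × 2.19 × 0.245 = 0.2361 m³/s
w_4 = (1.62 − 0.78)/2 = 0.42 m; q_4 = 0.45 × 2.31 × 0.42 = 0.4366 m³/s
w_5 = (2.19 − 1.10)/2 = 0.545 m; q_5 = 0.43 × 1.69 × 0.545 = 0.3961 m³/s
Stations 1, 6 contribute zero (depth or velocity is 0).
Q = Σ qᵢ = 1.419 m³/s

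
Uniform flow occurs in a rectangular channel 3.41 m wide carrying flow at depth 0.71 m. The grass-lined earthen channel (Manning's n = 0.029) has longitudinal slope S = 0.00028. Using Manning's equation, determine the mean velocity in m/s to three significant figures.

A = b·y = 3.41 × 0.71 = 2.421 m²
P = b + 2y = 3.41 + 2×0.71 = 4.830 m
R = A/P = 2.421/4.830 = 0.5013 m
Q = (1/n)·A·R^(2/3)·S^(1/2) = (1/0.029) × 2.421 × 0.5013^(2/3) × 0.00028^(1/2) = 0.8815 m³/s
V = Q/A = 0.8815/2.421 = 0.3641 m/s

0.364 m/s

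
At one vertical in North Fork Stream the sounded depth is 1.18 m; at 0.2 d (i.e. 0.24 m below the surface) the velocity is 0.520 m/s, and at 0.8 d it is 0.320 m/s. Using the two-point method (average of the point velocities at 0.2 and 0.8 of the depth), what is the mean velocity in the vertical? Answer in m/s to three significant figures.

0.420 m/s

v̄ = (0.520 + 0.320) / 2 = 0.4200 m/s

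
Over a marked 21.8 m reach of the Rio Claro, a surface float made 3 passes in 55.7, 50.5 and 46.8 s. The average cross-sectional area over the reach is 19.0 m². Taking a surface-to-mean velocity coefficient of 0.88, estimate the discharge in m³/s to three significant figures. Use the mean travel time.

t̄ = (55.7 + 50.5 + 46.8) / 3 = 51 s
v_surface = L / t̄ = 21.8 / 51 = 0.4275 m/s
v_mean = 0.88 × 0.4275 = 0.3762 m/s
Q = A × v_mean = 19.0 × 0.3762 = 7.147 m³/s

7.15 m³/s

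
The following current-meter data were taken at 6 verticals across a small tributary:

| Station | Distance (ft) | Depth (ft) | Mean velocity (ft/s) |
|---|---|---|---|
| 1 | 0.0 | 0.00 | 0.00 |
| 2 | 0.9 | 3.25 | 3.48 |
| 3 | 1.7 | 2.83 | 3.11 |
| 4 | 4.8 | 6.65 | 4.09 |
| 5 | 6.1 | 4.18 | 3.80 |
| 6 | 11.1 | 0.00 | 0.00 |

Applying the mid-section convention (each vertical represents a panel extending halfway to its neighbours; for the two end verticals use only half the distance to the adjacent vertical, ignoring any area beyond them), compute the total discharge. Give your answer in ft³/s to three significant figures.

w_2 = (1.7 − 0.0)/2 = 0.85 ft; q_2 = 3.48 × 3.25 × 0.85 = 9.614 ft³/s
w_3 = (4.8 − 0.9)/2 = 1.95 ft; q_3 = 3.11 × 2.83 × 1.95 = 17.16 ft³/s
w_4 = (6.1 − 1.7)/2 = 2.2 ft; q_4 = 4.09 × 6.65 × 2.2 = 59.84 ft³/s
w_5 = (11.1 − 4.8)/2 = 3.15 ft; q_5 = 3.80 × 4.18 × 3.15 = 50.03 ft³/s
Stations 1, 6 contribute zero (depth or velocity is 0).
Q = Σ qᵢ = 136.6 ft³/s

137 ft³/s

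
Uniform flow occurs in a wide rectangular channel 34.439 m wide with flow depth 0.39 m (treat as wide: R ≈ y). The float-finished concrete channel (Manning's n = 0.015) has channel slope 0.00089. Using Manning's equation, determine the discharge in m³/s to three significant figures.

14.3 m³/s

A = b·y = 34.439 × 0.39 = 13.43 m²
Wide channel: R ≈ y = 0.39 m
Q = (1/n)·A·R^(2/3)·S^(1/2) = (1/0.015) × 13.43 × 0.3900^(2/3) × 0.00089^(1/2) = 14.26 m³/s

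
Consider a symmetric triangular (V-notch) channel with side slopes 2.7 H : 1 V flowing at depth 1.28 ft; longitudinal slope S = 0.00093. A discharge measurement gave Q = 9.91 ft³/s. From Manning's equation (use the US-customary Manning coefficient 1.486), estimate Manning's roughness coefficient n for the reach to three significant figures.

A = z·y² = 2.7×1.28² = 4.424 ft²
P = 2y√(1+z²) = 2×1.28×√(1+2.7²) = 7.371 ft
R = A/P = 4.424/7.371 = 0.6002 ft
n = (1.486/Q)·A·R^(2/3)·S^(1/2) = (1.486/9.91) × 4.424 × 0.7115 × 0.03050 = 0.01439

0.0144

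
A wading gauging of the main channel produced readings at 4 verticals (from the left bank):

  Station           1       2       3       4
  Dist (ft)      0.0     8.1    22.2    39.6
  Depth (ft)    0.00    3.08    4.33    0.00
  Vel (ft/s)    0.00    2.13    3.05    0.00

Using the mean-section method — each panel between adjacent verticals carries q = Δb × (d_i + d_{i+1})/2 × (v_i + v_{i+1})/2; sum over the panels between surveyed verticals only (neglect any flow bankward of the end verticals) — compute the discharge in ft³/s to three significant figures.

Panel 1-2: Δb = 8.1 ft, d̄ = (0.00+3.08)/2 = 1.54, v̄ = (0.00+2.13)/2 = 1.065 → q = 8.1×1.54×1.065 = 13.28 ft³/s
Panel 2-3: Δb = 14.1 ft, d̄ = (3.08+4.33)/2 = 3.705, v̄ = (2.13+3.05)/2 = 2.59 → q = 14.1×3.705×2.59 = 135.3 ft³/s
Panel 3-4: Δb = 17.4 ft, d̄ = (4.33+0.00)/2 = 2.165, v̄ = (3.05+0.00)/2 = 1.525 → q = 17.4×2.165×1.525 = 57.45 ft³/s
Q = Σ q = 206.0 ft³/s

206 ft³/s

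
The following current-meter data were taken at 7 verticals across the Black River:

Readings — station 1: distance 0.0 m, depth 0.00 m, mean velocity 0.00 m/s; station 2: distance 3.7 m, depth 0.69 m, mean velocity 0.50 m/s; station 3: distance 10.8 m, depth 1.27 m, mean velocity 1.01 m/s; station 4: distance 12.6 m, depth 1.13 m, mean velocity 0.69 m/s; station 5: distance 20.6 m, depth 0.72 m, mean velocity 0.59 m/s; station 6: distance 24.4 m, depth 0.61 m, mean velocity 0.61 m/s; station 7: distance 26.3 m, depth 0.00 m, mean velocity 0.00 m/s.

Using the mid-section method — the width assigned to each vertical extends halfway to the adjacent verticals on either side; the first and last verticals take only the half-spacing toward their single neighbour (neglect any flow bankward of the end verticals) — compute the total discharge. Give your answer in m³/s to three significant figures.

w_2 = (10.8 − 0.0)/2 = 5.4 m; q_2 = 0.50 × 0.69 × 5.4 = 1.863 m³/s
w_3 = (12.6 − 3.7)/2 = 4.45 m; q_3 = 1.01 × 1.27 × 4.45 = 5.708 m³/s
w_4 = (20.6 − 10.8)/2 = 4.9 m; q_4 = 0.69 × 1.13 × 4.9 = 3.821 m³/s
w_5 = (24.4 − 12.6)/2 = 5.9 m; q_5 = 0.59 × 0.72 × 5.9 = 2.506 m³/s
w_6 = (26.3 − 20.6)/2 = 2.85 m; q_6 = 0.61 × 0.61 × 2.85 = 1.060 m³/s
Stations 1, 7 contribute zero (depth or velocity is 0).
Q = Σ qᵢ = 14.96 m³/s

15.0 m³/s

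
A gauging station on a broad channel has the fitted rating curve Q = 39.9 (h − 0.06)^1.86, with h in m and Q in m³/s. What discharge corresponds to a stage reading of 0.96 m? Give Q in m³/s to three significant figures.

Q = 39.9 × (0.96 − 0.06)^1.86 = 39.9 × 0.9^1.86 = 32.80 m³/s

32.8 m³/s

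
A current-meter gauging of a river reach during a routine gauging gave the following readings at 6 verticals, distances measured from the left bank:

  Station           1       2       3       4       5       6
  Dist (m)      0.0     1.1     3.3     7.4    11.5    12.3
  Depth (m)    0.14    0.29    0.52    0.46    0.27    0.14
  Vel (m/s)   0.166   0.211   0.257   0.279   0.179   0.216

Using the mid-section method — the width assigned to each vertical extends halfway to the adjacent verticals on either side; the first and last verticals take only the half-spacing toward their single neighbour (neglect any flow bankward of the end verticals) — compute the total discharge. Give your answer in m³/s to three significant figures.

w_1 = (1.1 − 0.0)/2 = 0.55 m; q_1 = 0.166 × 0.14 × 0.55 = 0.01278 m³/s
w_2 = (3.3 − 0.0)/2 = 1.65 m; q_2 = 0.211 × 0.29 × 1.65 = 0.1010 m³/s
w_3 = (7.4 − 1.1)/2 = 3.15 m; q_3 = 0.257 × 0.52 × 3.15 = 0.4210 m³/s
w_4 = (11.5 − 3.3)/2 = 4.1 m; q_4 = 0.279 × 0.46 × 4.1 = 0.5262 m³/s
w_5 = (12.3 − 7.4)/2 = 2.45 m; q_5 = 0.179 × 0.27 × 2.45 = 0.1184 m³/s
w_6 = (12.3 − 11.5)/2 = 0.4 m; q_6 = 0.216 × 0.14 × 0.4 = 0.01210 m³/s
Q = Σ qᵢ = 1.191 m³/s

1.19 m³/s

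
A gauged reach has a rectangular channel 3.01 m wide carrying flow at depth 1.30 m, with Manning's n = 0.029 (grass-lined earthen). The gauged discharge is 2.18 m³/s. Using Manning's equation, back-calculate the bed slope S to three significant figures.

0.000422

A = b·y = 3.01 × 1.30 = 3.913 m²
P = b + 2y = 3.01 + 2×1.30 = 5.610 m
R = A/P = 3.913/5.610 = 0.6975 m
S = (Q·n / (1·A·R^(2/3)))² = (2.18×0.029 / (1×3.913×0.7865))² = 0.0004220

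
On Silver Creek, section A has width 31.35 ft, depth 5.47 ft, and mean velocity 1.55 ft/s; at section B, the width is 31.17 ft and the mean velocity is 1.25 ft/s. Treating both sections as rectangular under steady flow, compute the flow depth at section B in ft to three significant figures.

Q = A₁V₁ = (31.35×5.47) × 1.55 = 265.8 ft³/s
d₂ = Q/(b₂ V₂) = 265.8/(31.17×1.25) = 6.822 ft

6.82 ft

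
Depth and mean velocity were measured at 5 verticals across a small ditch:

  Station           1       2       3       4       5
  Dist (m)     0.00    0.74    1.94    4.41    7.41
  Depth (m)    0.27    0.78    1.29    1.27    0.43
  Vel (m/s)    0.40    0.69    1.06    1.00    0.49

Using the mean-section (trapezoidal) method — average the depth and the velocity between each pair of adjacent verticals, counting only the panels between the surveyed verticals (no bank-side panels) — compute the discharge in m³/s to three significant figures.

6.45 m³/s

Panel 1-2: Δb = 0.74 m, d̄ = (0.27+0.78)/2 = 0.525, v̄ = (0.40+0.69)/2 = 0.545 → q = 0.74×0.525×0.545 = 0.2117 m³/s
Panel 2-3: Δb = 1.2 m, d̄ = (0.78+1.29)/2 = 1.035, v̄ = (0.69+1.06)/2 = 0.875 → q = 1.2×1.035×0.875 = 1.087 m³/s
Panel 3-4: Δb = 2.47 m, d̄ = (1.29+1.27)/2 = 1.28, v̄ = (1.06+1.00)/2 = 1.03 → q = 2.47×1.28×1.03 = 3.256 m³/s
Panel 4-5: Δb = 3 m, d̄ = (1.27+0.43)/2 = 0.85, v̄ = (1.00+0.49)/2 = 0.745 → q = 3×0.85×0.745 = 1.900 m³/s
Q = Σ q = 6.455 m³/s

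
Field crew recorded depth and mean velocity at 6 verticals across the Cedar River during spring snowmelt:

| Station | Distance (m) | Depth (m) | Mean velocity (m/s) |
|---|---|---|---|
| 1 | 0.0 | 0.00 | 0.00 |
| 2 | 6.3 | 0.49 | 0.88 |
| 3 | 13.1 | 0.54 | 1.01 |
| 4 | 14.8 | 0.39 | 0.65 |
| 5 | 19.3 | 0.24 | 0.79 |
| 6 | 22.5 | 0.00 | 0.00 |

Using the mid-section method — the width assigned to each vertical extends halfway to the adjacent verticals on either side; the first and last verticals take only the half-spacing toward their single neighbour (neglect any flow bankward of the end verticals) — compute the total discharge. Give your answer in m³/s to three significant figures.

w_2 = (13.1 − 0.0)/2 = 6.55 m; q_2 = 0.88 × 0.49 × 6.55 = 2.824 m³/s
w_3 = (14.8 − 6.3)/2 = 4.25 m; q_3 = 1.01 × 0.54 × 4.25 = 2.318 m³/s
w_4 = (19.3 − 13.1)/2 = 3.1 m; q_4 = 0.65 × 0.39 × 3.1 = 0.7859 m³/s
w_5 = (22.5 − 14.8)/2 = 3.85 m; q_5 = 0.79 × 0.24 × 3.85 = 0.7300 m³/s
Stations 1, 6 contribute zero (depth or velocity is 0).
Q = Σ qᵢ = 6.658 m³/s

6.66 m³/s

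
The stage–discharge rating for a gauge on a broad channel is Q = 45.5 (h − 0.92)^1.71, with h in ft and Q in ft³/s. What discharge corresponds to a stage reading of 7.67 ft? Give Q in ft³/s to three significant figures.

Q = 45.5 × (7.67 − 0.92)^1.71 = 45.5 × 6.75^1.71 = 1192 ft³/s

1190 ft³/s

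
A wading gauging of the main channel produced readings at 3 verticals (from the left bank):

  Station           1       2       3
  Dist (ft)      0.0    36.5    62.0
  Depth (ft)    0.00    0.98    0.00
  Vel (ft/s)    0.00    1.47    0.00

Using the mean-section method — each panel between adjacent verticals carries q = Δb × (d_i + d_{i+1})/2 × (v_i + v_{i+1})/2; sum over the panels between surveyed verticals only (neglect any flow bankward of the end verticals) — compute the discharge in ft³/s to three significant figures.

22.3 ft³/s

Panel 1-2: Δb = 36.5 ft, d̄ = (0.00+0.98)/2 = 0.49, v̄ = (0.00+1.47)/2 = 0.735 → q = 36.5×0.49×0.735 = 13.15 ft³/s
Panel 2-3: Δb = 25.5 ft, d̄ = (0.98+0.00)/2 = 0.49, v̄ = (1.47+0.00)/2 = 0.735 → q = 25.5×0.49×0.735 = 9.184 ft³/s
Q = Σ q = 22.33 ft³/s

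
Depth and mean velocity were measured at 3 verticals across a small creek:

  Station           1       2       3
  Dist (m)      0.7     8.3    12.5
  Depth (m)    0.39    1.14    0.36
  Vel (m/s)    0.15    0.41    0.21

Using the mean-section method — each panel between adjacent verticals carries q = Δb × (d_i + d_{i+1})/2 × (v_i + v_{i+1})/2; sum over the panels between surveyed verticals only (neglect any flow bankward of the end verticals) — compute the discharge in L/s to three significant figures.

2600 L/s

Panel 1-2: Δb = 7.6 m, d̄ = (0.39+1.14)/2 = 0.765, v̄ = (0.15+0.41)/2 = 0.28 → q = 7.6×0.765×0.28 = 1.628 m³/s
Panel 2-3: Δb = 4.2 m, d̄ = (1.14+0.36)/2 = 0.75, v̄ = (0.41+0.21)/2 = 0.31 → q = 4.2×0.75×0.31 = 0.9765 m³/s
Q = Σ q = 2.604 m³/s
= 2.604 × 1000 = 2604 L/s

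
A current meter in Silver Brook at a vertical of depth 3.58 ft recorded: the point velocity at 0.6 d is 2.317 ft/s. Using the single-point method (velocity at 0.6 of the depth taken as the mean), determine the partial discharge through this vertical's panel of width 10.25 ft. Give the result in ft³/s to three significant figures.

v̄ = v₀.₆ = 2.317 ft/s
q = v̄ × d × w = 2.317 × 3.58 × 10.25 = 85.02 ft³/s

85.0 ft³/s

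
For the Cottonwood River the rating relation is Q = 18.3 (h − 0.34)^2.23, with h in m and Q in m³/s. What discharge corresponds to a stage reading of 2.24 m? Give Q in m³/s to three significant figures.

Q = 18.3 × (2.24 − 0.34)^2.23 = 18.3 × 1.9^2.23 = 76.57 m³/s

76.6 m³/s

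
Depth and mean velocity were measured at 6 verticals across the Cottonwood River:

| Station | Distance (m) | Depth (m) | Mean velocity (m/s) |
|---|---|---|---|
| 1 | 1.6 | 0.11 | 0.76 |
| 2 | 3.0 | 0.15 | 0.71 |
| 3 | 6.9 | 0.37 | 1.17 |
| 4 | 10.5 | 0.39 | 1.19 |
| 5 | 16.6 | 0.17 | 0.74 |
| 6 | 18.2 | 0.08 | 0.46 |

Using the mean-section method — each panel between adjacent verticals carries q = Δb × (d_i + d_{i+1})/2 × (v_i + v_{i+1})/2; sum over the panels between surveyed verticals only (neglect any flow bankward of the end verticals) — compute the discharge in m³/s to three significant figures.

4.47 m³/s

Panel 1-2: Δb = 1.4 m, d̄ = (0.11+0.15)/2 = 0.13, v̄ = (0.76+0.71)/2 = 0.735 → q = 1.4×0.13×0.735 = 0.1338 m³/s
Panel 2-3: Δb = 3.9 m, d̄ = (0.15+0.37)/2 = 0.26, v̄ = (0.71+1.17)/2 = 0.94 → q = 3.9×0.26×0.94 = 0.9532 m³/s
Panel 3-4: Δb = 3.6 m, d̄ = (0.37+0.39)/2 = 0.38, v̄ = (1.17+1.19)/2 = 1.18 → q = 3.6×0.38×1.18 = 1.614 m³/s
Panel 4-5: Δb = 6.1 m, d̄ = (0.39+0.17)/2 = 0.28, v̄ = (1.19+0.74)/2 = 0.965 → q = 6.1×0.28×0.965 = 1.648 m³/s
Panel 5-6: Δb = 1.6 m, d̄ = (0.17+0.08)/2 = 0.125, v̄ = (0.74+0.46)/2 = 0.6 → q = 1.6×0.125×0.6 = 0.1200 m³/s
Q = Σ q = 4.469 m³/s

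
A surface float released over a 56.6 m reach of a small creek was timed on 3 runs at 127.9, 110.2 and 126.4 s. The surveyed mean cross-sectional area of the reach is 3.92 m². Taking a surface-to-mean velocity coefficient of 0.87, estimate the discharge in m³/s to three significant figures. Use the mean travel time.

t̄ = (127.9 + 110.2 + 126.4) / 3 = 121.5 s
v_surface = L / t̄ = 56.6 / 121.5 = 0.4658 m/s
v_mean = 0.87 × 0.4658 = 0.4053 m/s
Q = A × v_mean = 3.92 × 0.4053 = 1.589 m³/s

1.59 m³/s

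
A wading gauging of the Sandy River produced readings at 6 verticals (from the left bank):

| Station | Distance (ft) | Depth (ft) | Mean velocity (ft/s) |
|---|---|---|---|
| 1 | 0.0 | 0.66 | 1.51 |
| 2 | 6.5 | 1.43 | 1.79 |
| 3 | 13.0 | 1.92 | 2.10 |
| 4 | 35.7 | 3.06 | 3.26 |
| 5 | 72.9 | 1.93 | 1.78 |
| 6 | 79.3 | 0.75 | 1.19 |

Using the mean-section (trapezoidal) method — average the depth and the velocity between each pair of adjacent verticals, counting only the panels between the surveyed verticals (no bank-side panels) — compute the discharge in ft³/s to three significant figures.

430 ft³/s

Panel 1-2: Δb = 6.5 ft, d̄ = (0.66+1.43)/2 = 1.045, v̄ = (1.51+1.79)/2 = 1.65 → q = 6.5×1.045×1.65 = 11.21 ft³/s
Panel 2-3: Δb = 6.5 ft, d̄ = (1.43+1.92)/2 = 1.675, v̄ = (1.79+2.10)/2 = 1.945 → q = 6.5×1.675×1.945 = 21.18 ft³/s
Panel 3-4: Δb = 22.7 ft, d̄ = (1.92+3.06)/2 = 2.49, v̄ = (2.10+3.26)/2 = 2.68 → q = 22.7×2.49×2.68 = 151.5 ft³/s
Panel 4-5: Δb = 37.2 ft, d̄ = (3.06+1.93)/2 = 2.495, v̄ = (3.26+1.78)/2 = 2.52 → q = 37.2×2.495×2.52 = 233.9 ft³/s
Panel 5-6: Δb = 6.4 ft, d̄ = (1.93+0.75)/2 = 1.34, v̄ = (1.78+1.19)/2 = 1.485 → q = 6.4×1.34×1.485 = 12.74 ft³/s
Q = Σ q = 430.5 ft³/s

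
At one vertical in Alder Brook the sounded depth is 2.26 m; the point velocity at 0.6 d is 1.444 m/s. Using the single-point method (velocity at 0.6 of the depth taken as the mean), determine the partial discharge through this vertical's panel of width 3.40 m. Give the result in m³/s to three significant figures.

11.1 m³/s

v̄ = v₀.₆ = 1.444 m/s
q = v̄ × d × w = 1.444 × 2.26 × 3.40 = 11.10 m³/s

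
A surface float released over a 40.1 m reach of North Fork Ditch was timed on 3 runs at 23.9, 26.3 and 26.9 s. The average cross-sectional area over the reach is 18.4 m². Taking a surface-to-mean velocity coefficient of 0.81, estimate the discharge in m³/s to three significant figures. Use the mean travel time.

23.3 m³/s

t̄ = (23.9 + 26.3 + 26.9) / 3 = 25.7 s
v_surface = L / t̄ = 40.1 / 25.7 = 1.560 m/s
v_mean = 0.81 × 1.560 = 1.264 m/s
Q = A × v_mean = 18.4 × 1.264 = 23.25 m³/s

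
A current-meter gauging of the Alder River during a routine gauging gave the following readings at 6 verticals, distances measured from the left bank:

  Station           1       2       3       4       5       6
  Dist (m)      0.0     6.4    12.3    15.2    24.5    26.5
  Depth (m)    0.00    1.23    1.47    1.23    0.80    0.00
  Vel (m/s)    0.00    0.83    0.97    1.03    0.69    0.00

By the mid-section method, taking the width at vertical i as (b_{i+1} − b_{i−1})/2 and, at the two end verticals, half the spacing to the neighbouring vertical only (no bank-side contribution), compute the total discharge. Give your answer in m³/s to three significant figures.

23.4 m³/s

w_2 = (12.3 − 0.0)/2 = 6.15 m; q_2 = 0.83 × 1.23 × 6.15 = 6.279 m³/s
w_3 = (15.2 − 6.4)/2 = 4.4 m; q_3 = 0.97 × 1.47 × 4.4 = 6.274 m³/s
w_4 = (24.5 − 12.3)/2 = 6.1 m; q_4 = 1.03 × 1.23 × 6.1 = 7.728 m³/s
w_5 = (26.5 − 15.2)/2 = 5.65 m; q_5 = 0.69 × 0.80 × 5.65 = 3.119 m³/s
Stations 1, 6 contribute zero (depth or velocity is 0).
Q = Σ qᵢ = 23.40 m³/s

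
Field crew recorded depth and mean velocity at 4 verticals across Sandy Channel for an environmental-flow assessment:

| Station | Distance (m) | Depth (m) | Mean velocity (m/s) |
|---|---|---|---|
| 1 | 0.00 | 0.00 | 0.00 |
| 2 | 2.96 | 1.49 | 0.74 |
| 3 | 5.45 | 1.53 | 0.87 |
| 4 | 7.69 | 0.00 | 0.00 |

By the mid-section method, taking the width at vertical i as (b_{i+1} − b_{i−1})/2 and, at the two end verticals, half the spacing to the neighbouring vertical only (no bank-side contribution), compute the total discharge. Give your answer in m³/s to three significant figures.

w_2 = (5.45 − 0.00)/2 = 2.725 m; q_2 = 0.74 × 1.49 × 2.725 = 3.005 m³/s
w_3 = (7.69 − 2.96)/2 = 2.365 m; q_3 = 0.87 × 1.53 × 2.365 = 3.148 m³/s
Stations 1, 4 contribute zero (depth or velocity is 0).
Q = Σ qᵢ = 6.153 m³/s

6.15 m³/s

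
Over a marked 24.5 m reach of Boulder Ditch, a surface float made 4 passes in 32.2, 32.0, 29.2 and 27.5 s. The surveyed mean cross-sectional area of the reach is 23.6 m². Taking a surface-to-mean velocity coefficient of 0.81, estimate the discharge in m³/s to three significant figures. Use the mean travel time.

15.5 m³/s

t̄ = (32.2 + 32.0 + 29.2 + 27.5) / 4 = 30.225 s
v_surface = L / t̄ = 24.5 / 30.225 = 0.8106 m/s
v_mean = 0.81 × 0.8106 = 0.6566 m/s
Q = A × v_mean = 23.6 × 0.6566 = 15.50 m³/s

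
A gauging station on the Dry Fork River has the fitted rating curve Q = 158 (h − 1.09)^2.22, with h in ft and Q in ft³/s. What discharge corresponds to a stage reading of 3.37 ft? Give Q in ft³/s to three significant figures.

Q = 158 × (3.37 − 1.09)^2.22 = 158 × 2.28^2.22 = 984.6 ft³/s

985 ft³/s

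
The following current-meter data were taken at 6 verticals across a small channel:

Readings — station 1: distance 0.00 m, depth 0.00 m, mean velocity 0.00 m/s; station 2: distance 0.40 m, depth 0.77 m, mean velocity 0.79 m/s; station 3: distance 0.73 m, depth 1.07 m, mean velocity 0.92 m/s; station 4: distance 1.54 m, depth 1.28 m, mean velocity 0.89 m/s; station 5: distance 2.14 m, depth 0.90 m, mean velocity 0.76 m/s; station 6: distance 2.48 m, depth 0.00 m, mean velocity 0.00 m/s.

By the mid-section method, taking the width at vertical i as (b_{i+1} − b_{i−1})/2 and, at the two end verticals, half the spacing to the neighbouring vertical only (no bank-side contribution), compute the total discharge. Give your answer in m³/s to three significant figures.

1.91 m³/s

w_2 = (0.73 − 0.00)/2 = 0.365 m; q_2 = 0.79 × 0.77 × 0.365 = 0.2220 m³/s
w_3 = (1.54 − 0.40)/2 = 0.57 m; q_3 = 0.92 × 1.07 × 0.57 = 0.5611 m³/s
w_4 = (2.14 − 0.73)/2 = 0.705 m; q_4 = 0.89 × 1.28 × 0.705 = 0.8031 m³/s
w_5 = (2.48 − 1.54)/2 = 0.47 m; q_5 = 0.76 × 0.90 × 0.47 = 0.3215 m³/s
Stations 1, 6 contribute zero (depth or velocity is 0).
Q = Σ qᵢ = 1.908 m³/s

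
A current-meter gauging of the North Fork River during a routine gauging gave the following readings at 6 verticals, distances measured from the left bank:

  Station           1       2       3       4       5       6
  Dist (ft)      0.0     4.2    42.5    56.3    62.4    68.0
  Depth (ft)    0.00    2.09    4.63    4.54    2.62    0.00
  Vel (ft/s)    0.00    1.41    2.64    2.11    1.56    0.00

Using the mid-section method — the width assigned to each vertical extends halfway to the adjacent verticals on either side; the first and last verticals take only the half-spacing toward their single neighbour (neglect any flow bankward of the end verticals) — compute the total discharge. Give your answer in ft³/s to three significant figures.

w_2 = (42.5 − 0.0)/2 = 21.25 ft; q_2 = 1.41 × 2.09 × 21.25 = 62.62 ft³/s
w_3 = (56.3 − 4.2)/2 = 26.05 ft; q_3 = 2.64 × 4.63 × 26.05 = 318.4 ft³/s
w_4 = (62.4 − 42.5)/2 = 9.95 ft; q_4 = 2.11 × 4.54 × 9.95 = 95.32 ft³/s
w_5 = (68.0 − 56.3)/2 = 5.85 ft; q_5 = 1.56 × 2.62 × 5.85 = 23.91 ft³/s
Stations 1, 6 contribute zero (depth or velocity is 0).
Q = Σ qᵢ = 500.3 ft³/s

500 ft³/s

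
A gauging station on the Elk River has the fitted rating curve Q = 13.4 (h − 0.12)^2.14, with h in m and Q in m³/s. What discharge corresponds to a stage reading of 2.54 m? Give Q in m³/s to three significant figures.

88.8 m³/s

Q = 13.4 × (2.54 − 0.12)^2.14 = 13.4 × 2.42^2.14 = 88.81 m³/s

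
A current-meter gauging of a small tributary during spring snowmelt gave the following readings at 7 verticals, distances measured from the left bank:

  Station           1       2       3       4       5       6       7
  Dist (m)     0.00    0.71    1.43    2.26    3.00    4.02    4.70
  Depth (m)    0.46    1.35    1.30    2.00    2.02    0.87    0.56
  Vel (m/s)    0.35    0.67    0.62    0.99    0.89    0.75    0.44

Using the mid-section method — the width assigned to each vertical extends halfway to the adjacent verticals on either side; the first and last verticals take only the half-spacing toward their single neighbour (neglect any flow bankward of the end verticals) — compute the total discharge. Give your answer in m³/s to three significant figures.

5.10 m³/s

w_1 = (0.71 − 0.00)/2 = 0.355 m; q_1 = 0.35 × 0.46 × 0.355 = 0.05716 m³/s
w_2 = (1.43 − 0.00)/2 = 0.715 m; q_2 = 0.67 × 1.35 × 0.715 = 0.6467 m³/s
w_3 = (2.26 − 0.71)/2 = 0.775 m; q_3 = 0.62 × 1.30 × 0.775 = 0.6247 m³/s
w_4 = (3.00 − 1.43)/2 = 0.785 m; q_4 = 0.99 × 2.00 × 0.785 = 1.554 m³/s
w_5 = (4.02 − 2.26)/2 = 0.88 m; q_5 = 0.89 × 2.02 × 0.88 = 1.582 m³/s
w_6 = (4.70 − 3.00)/2 = 0.85 m; q_6 = 0.75 × 0.87 × 0.85 = 0.5546 m³/s
w_7 = (4.70 − 4.02)/2 = 0.34 m; q_7 = 0.44 × 0.56 × 0.34 = 0.08378 m³/s
Q = Σ qᵢ = 5.103 m³/s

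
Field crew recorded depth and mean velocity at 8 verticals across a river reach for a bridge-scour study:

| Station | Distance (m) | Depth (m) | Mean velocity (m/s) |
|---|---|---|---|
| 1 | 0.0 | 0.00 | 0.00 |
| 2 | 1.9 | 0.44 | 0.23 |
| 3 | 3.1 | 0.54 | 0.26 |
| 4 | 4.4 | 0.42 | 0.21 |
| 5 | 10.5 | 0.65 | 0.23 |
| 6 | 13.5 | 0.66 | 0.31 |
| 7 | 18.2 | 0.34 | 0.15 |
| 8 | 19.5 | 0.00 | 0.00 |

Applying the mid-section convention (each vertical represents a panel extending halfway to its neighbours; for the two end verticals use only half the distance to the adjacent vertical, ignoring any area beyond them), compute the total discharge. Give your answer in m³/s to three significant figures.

2.28 m³/s

w_2 = (3.1 − 0.0)/2 = 1.55 m; q_2 = 0.23 × 0.44 × 1.55 = 0.1569 m³/s
w_3 = (4.4 − 1.9)/2 = 1.25 m; q_3 = 0.26 × 0.54 × 1.25 = 0.1755 m³/s
w_4 = (10.5 − 3.1)/2 = 3.7 m; q_4 = 0.21 × 0.42 × 3.7 = 0.3263 m³/s
w_5 = (13.5 − 4.4)/2 = 4.55 m; q_5 = 0.23 × 0.65 × 4.55 = 0.6802 m³/s
w_6 = (18.2 − 10.5)/2 = 3.85 m; q_6 = 0.31 × 0.66 × 3.85 = 0.7877 m³/s
w_7 = (19.5 − 13.5)/2 = 3 m; q_7 = 0.15 × 0.34 × 3 = 0.1530 m³/s
Stations 1, 8 contribute zero (depth or velocity is 0).
Q = Σ qᵢ = 2.280 m³/s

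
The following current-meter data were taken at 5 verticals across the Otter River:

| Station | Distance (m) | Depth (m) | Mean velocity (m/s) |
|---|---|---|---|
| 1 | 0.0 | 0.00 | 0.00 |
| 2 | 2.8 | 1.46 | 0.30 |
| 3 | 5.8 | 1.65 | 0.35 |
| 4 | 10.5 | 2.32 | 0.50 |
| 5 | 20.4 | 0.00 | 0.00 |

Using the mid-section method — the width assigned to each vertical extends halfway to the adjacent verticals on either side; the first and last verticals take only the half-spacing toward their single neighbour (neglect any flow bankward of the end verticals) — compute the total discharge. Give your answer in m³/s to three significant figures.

12.0 m³/s

w_2 = (5.8 − 0.0)/2 = 2.9 m; q_2 = 0.30 × 1.46 × 2.9 = 1.270 m³/s
w_3 = (10.5 − 2.8)/2 = 3.85 m; q_3 = 0.35 × 1.65 × 3.85 = 2.223 m³/s
w_4 = (20.4 − 5.8)/2 = 7.3 m; q_4 = 0.50 × 2.32 × 7.3 = 8.468 m³/s
Stations 1, 5 contribute zero (depth or velocity is 0).
Q = Σ qᵢ = 11.96 m³/s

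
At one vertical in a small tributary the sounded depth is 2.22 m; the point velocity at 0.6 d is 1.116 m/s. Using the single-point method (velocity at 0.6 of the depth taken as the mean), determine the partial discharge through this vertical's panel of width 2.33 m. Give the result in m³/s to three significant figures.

v̄ = v₀.₆ = 1.116 m/s
q = v̄ × d × w = 1.116 × 2.22 × 2.33 = 5.773 m³/s

5.77 m³/s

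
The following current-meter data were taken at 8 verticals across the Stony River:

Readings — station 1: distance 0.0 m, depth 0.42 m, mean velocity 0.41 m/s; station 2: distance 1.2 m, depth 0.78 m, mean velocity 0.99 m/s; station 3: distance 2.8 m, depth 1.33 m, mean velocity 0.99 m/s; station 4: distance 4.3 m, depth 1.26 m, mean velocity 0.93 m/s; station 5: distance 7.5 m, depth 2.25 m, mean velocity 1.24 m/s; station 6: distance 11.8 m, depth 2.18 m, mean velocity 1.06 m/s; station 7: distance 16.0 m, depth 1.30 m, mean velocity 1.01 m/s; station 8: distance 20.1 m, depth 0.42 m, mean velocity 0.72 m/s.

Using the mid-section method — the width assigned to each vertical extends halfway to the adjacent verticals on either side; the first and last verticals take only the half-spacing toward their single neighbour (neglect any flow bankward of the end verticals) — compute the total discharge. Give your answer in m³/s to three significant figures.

w_1 = (1.2 − 0.0)/2 = 0.6 m; q_1 = 0.41 × 0.42 × 0.6 = 0.1033 m³/s
w_2 = (2.8 − 0.0)/2 = 1.4 m; q_2 = 0.99 × 0.78 × 1.4 = 1.081 m³/s
w_3 = (4.3 − 1.2)/2 = 1.55 m; q_3 = 0.99 × 1.33 × 1.55 = 2.041 m³/s
w_4 = (7.5 − 2.8)/2 = 2.35 m; q_4 = 0.93 × 1.26 × 2.35 = 2.754 m³/s
w_5 = (11.8 − 4.3)/2 = 3.75 m; q_5 = 1.24 × 2.25 × 3.75 = 10.46 m³/s
w_6 = (16.0 − 7.5)/2 = 4.25 m; q_6 = 1.06 × 2.18 × 4.25 = 9.821 m³/s
w_7 = (20.1 − 11.8)/2 = 4.15 m; q_7 = 1.01 × 1.30 × 4.15 = 5.449 m³/s
w_8 = (20.1 − 16.0)/2 = 2.05 m; q_8 = 0.72 × 0.42 × 2.05 = 0.6199 m³/s
Q = Σ qᵢ = 32.33 m³/s

32.3 m³/s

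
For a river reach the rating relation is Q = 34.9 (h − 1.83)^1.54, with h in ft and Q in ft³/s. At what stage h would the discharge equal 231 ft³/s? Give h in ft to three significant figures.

h − h₀ = (Q/C)^(1/b) = (231/34.9)^(1/1.54) = 3.412 ft
h = 1.83 + 3.412 = 5.242 ft

5.24 ft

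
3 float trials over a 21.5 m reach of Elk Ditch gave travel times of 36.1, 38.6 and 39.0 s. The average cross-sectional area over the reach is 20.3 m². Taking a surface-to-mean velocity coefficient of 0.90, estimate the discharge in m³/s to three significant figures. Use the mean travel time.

10.4 m³/s

t̄ = (36.1 + 38.6 + 39.0) / 3 = 37.9 s
v_surface = L / t̄ = 21.5 / 37.9 = 0.5673 m/s
v_mean = 0.90 × 0.5673 = 0.5106 m/s
Q = A × v_mean = 20.3 × 0.5106 = 10.36 m³/s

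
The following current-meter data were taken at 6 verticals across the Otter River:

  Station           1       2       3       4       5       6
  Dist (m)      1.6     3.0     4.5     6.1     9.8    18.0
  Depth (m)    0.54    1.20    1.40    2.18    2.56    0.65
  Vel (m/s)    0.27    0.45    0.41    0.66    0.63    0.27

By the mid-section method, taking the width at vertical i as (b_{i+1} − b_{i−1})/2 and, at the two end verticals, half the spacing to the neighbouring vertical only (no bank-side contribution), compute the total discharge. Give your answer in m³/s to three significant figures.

15.9 m³/s

w_1 = (3.0 − 1.6)/2 = 0.7 m; q_1 = 0.27 × 0.54 × 0.7 = 0.1021 m³/s
w_2 = (4.5 − 1.6)/2 = 1.45 m; q_2 = 0.45 × 1.20 × 1.45 = 0.7830 m³/s
w_3 = (6.1 − 3.0)/2 = 1.55 m; q_3 = 0.41 × 1.40 × 1.55 = 0.8897 m³/s
w_4 = (9.8 − 4.5)/2 = 2.65 m; q_4 = 0.66 × 2.18 × 2.65 = 3.813 m³/s
w_5 = (18.0 − 6.1)/2 = 5.95 m; q_5 = 0.63 × 2.56 × 5.95 = 9.596 m³/s
w_6 = (18.0 − 9.8)/2 = 4.1 m; q_6 = 0.27 × 0.65 × 4.1 = 0.7196 m³/s
Q = Σ qᵢ = 15.90 m³/s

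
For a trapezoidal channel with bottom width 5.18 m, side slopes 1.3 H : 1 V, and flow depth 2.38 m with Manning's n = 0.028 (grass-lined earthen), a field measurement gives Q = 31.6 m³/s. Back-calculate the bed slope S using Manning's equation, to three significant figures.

0.00116

A = (b + z·y)·y = (5.18 + 1.3×2.38)×2.38 = 19.69 m²
P = b + 2y√(1+z²) = 5.18 + 2×2.38×√(1+1.3²) = 12.99 m
R = A/P = 19.69/12.99 = 1.516 m
S = (Q·n / (1·A·R^(2/3)))² = (31.6×0.028 / (1×19.69×1.320))² = 0.001159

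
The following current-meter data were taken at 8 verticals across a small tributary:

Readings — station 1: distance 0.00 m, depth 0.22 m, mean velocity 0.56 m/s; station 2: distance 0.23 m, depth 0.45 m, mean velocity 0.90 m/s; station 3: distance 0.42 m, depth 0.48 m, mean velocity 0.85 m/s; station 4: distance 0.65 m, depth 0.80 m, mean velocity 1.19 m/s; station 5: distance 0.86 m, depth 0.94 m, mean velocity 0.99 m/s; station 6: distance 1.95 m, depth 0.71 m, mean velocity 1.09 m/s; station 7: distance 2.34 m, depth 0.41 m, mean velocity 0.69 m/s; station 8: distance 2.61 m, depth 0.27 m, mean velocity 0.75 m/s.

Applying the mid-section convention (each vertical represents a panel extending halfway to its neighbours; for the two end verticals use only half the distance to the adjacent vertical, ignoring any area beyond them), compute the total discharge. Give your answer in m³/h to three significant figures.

w_1 = (0.23 − 0.00)/2 = 0.115 m; q_1 = 0.56 × 0.22 × 0.115 = 0.01417 m³/s
w_2 = (0.42 − 0.00)/2 = 0.21 m; q_2 = 0.90 × 0.45 × 0.21 = 0.08505 m³/s
w_3 = (0.65 − 0.23)/2 = 0.21 m; q_3 = 0.85 × 0.48 × 0.21 = 0.08568 m³/s
w_4 = (0.86 − 0.42)/2 = 0.22 m; q_4 = 1.19 × 0.80 × 0.22 = 0.2094 m³/s
w_5 = (1.95 − 0.65)/2 = 0.65 m; q_5 = 0.99 × 0.94 × 0.65 = 0.6049 m³/s
w_6 = (2.34 − 0.86)/2 = 0.74 m; q_6 = 1.09 × 0.71 × 0.74 = 0.5727 m³/s
w_7 = (2.61 − 1.95)/2 = 0.33 m; q_7 = 0.69 × 0.41 × 0.33 = 0.09336 m³/s
w_8 = (2.61 − 2.34)/2 = 0.135 m; q_8 = 0.75 × 0.27 × 0.135 = 0.02734 m³/s
Q = Σ qᵢ = 1.693 m³/s
= 1.693 × 3600 = 6093 m³/h

6090 m³/h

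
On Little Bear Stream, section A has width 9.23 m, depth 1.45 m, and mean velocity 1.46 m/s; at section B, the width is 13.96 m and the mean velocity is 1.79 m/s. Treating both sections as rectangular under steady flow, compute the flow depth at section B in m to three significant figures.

0.782 m

Q = A₁V₁ = (9.23×1.45) × 1.46 = 19.54 m³/s
d₂ = Q/(b₂ V₂) = 19.54/(13.96×1.79) = 0.7820 m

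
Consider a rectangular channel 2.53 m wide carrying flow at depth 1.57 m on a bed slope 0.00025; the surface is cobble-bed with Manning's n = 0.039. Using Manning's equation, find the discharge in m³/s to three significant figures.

A = b·y = 2.53 × 1.57 = 3.972 m²
P = b + 2y = 2.53 + 2×1.57 = 5.670 m
R = A/P = 3.972/5.670 = 0.7005 m
Q = (1/n)·A·R^(2/3)·S^(1/2) = (1/0.039) × 3.972 × 0.7005^(2/3) × 0.00025^(1/2) = 1.270 m³/s

1.27 m³/s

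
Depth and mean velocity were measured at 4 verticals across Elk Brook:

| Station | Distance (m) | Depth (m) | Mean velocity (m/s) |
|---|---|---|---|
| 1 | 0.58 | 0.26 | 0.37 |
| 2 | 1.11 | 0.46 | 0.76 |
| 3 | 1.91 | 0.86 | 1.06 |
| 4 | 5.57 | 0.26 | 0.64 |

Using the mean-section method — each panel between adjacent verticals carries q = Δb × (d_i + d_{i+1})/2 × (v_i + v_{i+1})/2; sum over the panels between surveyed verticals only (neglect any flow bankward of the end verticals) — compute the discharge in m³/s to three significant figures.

Panel 1-2: Δb = 0.53 m, d̄ = (0.26+0.46)/2 = 0.36, v̄ = (0.37+0.76)/2 = 0.565 → q = 0.53×0.36×0.565 = 0.1078 m³/s
Panel 2-3: Δb = 0.8 m, d̄ = (0.46+0.86)/2 = 0.66, v̄ = (0.76+1.06)/2 = 0.91 → q = 0.8×0.66×0.91 = 0.4805 m³/s
Panel 3-4: Δb = 3.66 m, d̄ = (0.86+0.26)/2 = 0.56, v̄ = (1.06+0.64)/2 = 0.85 → q = 3.66×0.56×0.85 = 1.742 m³/s
Q = Σ q = 2.330 m³/s

2.33 m³/s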